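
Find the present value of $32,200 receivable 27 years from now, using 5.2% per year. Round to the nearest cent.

Discount factor = (1+0.052)^(−27) = 0.254434; PV = 32,200 × 0.254434 = 8,192.7725

$8,192.77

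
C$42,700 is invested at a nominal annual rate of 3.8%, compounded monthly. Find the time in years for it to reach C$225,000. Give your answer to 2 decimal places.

Periodic rate i = 0.038/12 = 0.00316667.
(1+i)^n = 225000/42700 = 5.26932, so n = ln 5.26932 / ln 1.00317 = 525.6415 months
= 525.6415/12 years

43.80 years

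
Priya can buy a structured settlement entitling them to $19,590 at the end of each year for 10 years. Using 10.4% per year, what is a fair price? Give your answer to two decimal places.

$118,331.15

Annuity factor a(10|0.104) = 6.040386; PV = 19590 × 6.040386 = 118,331.1539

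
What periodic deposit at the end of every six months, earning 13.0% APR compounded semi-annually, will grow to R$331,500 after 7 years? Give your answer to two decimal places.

R$15,229.27

Periodic rate i = 0.13/2 = 0.065; n = 7 × 2 = 14 periods.
PMT = 331500 / ( [(1+0.065)^14 − 1] / 0.065 ) = 331500 / 21.767295 = 15,229.2693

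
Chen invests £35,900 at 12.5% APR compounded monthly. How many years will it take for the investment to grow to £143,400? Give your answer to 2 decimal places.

Periodic rate i = 0.125/12 = 0.0104167.
(1+i)^n = 143400/35900 = 3.99443, so n = ln 3.99443 / ln 1.01042 = 133.6417 months
= 133.6417/12 years

11.14 years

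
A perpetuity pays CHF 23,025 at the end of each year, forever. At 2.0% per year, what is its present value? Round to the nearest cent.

CHF 1,151,250.00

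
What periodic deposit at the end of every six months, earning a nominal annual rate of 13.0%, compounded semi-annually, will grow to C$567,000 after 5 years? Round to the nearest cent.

i = 0.13/2 = 0.065 per half-year; n = 5·2 = 10.
PMT = 567000 / ( [(1+0.065)^10 − 1] / 0.065 ) = 567000 / 13.494423 = 42,017.3593

C$42,017.36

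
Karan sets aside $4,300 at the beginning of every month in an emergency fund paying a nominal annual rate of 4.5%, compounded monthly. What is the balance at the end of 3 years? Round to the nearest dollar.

$166,024

Periodic rate i = 0.045/12 = 0.00375; n = 3 × 12 = 36 periods.
Accumulation factor s(36|0.00375) × (1+i) = 38.610336; FV = 4300 × 38.610336 = 166,024.4466
(Beginning-of-period payments → annuity-due factor ×(1+i).)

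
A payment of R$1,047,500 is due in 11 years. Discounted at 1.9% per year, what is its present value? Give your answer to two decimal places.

R$851,604.62

Discount factor = (1+0.019)^(−11) = 0.812988; PV = 1,047,500 × 0.812988 = 851,604.6175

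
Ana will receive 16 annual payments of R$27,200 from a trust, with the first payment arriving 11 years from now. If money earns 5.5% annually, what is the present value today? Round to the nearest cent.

R$166,596.45

Value one period before first payment (t=10): 27200 × [1 − (1+0.055)^(−16)] / 0.055 = 27200 × 10.462162 = 284,570.8073
Discount back 10 years: 284,570.8073 × (1+0.055)^(−10) = 284,570.8073 × 0.585431 = 166,596.4526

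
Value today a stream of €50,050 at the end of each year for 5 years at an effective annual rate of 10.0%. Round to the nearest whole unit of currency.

Annuity factor a(5|0.1) = 3.790787; PV = 50050 × 3.790787 = 189,728.8778

€189,729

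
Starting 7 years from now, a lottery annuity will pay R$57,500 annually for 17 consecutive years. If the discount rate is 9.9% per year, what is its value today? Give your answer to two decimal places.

R$263,410.28

Value one period before first payment (t=6): 57500 × [1 − (1+0.099)^(−17)] / 0.099 = 57500 × 8.071440 = 464,107.8060
PV₀ = 464,107.8060 / (1+0.099)^6 = 464,107.8060 / 1.761920 = 263,410.2791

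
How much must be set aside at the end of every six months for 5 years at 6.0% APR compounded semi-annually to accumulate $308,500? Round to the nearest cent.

$26,910.61

With 2 periods per year: i = 0.03, n = 10.
FV-annuity factor = 11.463879; PMT = 308500 / 11.463879 = 26,910.6113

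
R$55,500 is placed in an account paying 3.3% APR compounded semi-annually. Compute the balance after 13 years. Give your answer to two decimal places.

R$84,934.66

Periodic rate i = 0.033/2 = 0.0165; n = 13 × 2 = 26 periods.
55,500 × (1+0.0165)^26 = 55,500 × 1.530354 = 84,934.6576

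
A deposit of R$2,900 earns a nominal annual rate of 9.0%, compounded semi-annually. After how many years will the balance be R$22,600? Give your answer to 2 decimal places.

23.32 years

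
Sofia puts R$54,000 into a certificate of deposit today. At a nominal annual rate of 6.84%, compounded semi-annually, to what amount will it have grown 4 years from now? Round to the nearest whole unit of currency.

i = 0.0684/2 = 0.0342 per half-year; n = 4·2 = 8.
54,000 × (1+0.0342)^8 = 54,000 × 1.308688 = 70,669.1760

R$70,669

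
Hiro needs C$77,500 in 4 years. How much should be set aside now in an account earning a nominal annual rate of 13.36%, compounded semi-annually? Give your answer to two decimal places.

With 2 periods per year: i = 0.0668, n = 8.
Discount factor = (1+0.0668)^(−8) = 0.596123; PV = 77,500 × 0.596123 = 46,199.5395

C$46,199.54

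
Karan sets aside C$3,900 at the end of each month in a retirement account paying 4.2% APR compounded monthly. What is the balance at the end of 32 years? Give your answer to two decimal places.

i = 0.042/12 = 0.0035 per month; n = 32·12 = 384.
FV = PMT · [(1+i)^n − 1] / i = 3900 · 807.246690 = 3,148,262.0928

C$3,148,262.09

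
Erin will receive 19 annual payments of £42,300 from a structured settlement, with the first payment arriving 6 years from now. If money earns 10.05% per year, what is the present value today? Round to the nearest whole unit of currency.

£218,482

Value one period before first payment (t=5): 42300 × [1 − (1+0.1005)^(−19)] / 0.1005 = 42300 × 8.337291 = 352,667.4008
Discount back 5 years: 352,667.4008 × (1+0.1005)^(−5) = 352,667.4008 × 0.619512 = 218,481.7082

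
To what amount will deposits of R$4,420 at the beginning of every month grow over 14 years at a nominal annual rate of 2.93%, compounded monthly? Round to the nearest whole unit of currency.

R$918,881

Periodic rate i = 0.0293/12 = 0.00244167; n = 14 × 12 = 168 periods.
FV = 4420 × [(1+0.00244167)^168 − 1] / 0.00244167 × (1+i) = 4420 × 207.891697 = 918,881.2995
Payments are at the start of each period, so multiply by (1+i).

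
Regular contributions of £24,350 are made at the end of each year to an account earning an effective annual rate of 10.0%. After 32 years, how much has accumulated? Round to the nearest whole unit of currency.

FV = 24350 × [(1+0.1)^32 − 1] / 0.1 = 24350 × 201.137767 = 4,897,704.6375

£4,897,705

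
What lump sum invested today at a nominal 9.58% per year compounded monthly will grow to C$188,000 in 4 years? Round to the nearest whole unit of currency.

With 12 periods per year: i = 0.00798333, n = 48.
PV = FV·(1+i)^(−n) = 188,000 × 0.682715 = 128,350.3298

C$128,350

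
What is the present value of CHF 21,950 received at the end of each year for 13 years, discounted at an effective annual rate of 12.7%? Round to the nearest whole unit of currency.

CHF 136,307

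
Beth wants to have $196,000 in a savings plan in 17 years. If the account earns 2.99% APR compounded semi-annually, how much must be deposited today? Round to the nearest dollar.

$118,342

With 2 periods per year: i = 0.01495, n = 34.
PV = 196,000 / (1 + 0.01495)^34 = 196,000 / 1.656220 = 118,341.7651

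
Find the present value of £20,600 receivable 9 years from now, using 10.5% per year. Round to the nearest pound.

PV = FV·(1+i)^(−n) = 20,600 × 0.407136 = 8,387.0015

£8,387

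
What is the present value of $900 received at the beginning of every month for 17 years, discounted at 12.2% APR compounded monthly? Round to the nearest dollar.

$78,067

i = 0.122/12 = 0.0101667 per month; n = 17·12 = 204.
PV = PMT · [1 − (1+i)^(−n)] / i × (1+i) = 900 · 86.741346 = 78,067.2117
(annuity-due: payments at period start, so ×(1+i).)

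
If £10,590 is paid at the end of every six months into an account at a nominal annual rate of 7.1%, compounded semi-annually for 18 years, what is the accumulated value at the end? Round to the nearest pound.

£748,991

i = 0.071/2 = 0.0355 per half-year; n = 18·2 = 36.
Accumulation factor s(36|0.0355) = 70.726220; FV = 10590 × 70.726220 = 748,990.6708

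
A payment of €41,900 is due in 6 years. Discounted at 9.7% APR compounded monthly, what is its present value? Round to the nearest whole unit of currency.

€23,468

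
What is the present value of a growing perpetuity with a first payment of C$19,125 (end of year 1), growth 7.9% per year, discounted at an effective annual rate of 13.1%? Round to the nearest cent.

C$367,788.46

PV = PMT / (i − g) = 19125 / (0.131 − 0.079) = 19125 / 0.052000 = 367,788.4615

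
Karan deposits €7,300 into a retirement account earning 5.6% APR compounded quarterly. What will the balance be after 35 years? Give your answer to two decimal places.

€51,125.38

i = 0.056/4 = 0.014 per quarter; n = 35·4 = 140.
FV = 7,300 × (1 + 0.014)^140 = 51,125.3813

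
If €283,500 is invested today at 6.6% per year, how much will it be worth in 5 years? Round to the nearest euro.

€390,247

283,500 × (1+0.066)^5 = 283,500 × 1.376531 = 390,246.5629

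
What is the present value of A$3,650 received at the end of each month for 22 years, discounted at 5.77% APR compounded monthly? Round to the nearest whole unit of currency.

A$545,142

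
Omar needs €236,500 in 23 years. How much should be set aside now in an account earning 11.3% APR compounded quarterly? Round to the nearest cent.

With 4 periods per year: i = 0.02825, n = 92.
PV = FV·(1+i)^(−n) = 236,500 × 0.077076 = 18,228.4219

€18,228.42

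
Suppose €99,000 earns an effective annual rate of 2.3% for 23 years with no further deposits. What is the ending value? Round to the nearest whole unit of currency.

€167,022

FV = 99,000 × (1 + 0.023)^23 = 167,022.4193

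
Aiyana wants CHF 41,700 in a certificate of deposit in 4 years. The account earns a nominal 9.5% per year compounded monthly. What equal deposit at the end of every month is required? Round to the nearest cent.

With 12 periods per year: i = 0.00791667, n = 48.
PMT = 41700 / ( [(1+0.00791667)^48 − 1] / 0.00791667 ) = 41700 / 58.117673 = 717.5098

CHF 717.51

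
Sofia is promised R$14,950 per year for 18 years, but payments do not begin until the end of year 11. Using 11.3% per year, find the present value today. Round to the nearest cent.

PV at t=10 (ordinary 18-year annuity): 14950 × a(18|0.113) = 14950 × 7.561282 = 113,041.1728
PV₀ = 113,041.1728 / (1+0.113)^10 = 113,041.1728 / 2.917102 = 38,751.1871

R$38,751.19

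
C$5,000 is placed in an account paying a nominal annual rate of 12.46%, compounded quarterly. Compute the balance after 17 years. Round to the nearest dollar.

C$40,258

With 4 periods per year: i = 0.03115, n = 68.
FV = PV·(1+i)^n = 5,000 × 8.051662 = 40,258.3100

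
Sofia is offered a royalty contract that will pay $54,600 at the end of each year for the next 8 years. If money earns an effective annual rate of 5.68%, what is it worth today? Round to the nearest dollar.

Annuity factor a(8|0.0568) = 6.289209; PV = 54600 × 6.289209 = 343,390.8320

$343,391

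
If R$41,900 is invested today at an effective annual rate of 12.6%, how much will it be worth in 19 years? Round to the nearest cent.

R$399,432.54

41,900 × (1+0.126)^19 = 41,900 × 9.532996 = 399,432.5407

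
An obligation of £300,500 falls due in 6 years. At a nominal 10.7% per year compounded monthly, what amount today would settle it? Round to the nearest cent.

£158,585.38

i = 0.107/12 = 0.00891667 per month; n = 6·12 = 72.
Discount factor = (1+0.00891667)^(−72) = 0.527738; PV = 300,500 × 0.527738 = 158,585.3767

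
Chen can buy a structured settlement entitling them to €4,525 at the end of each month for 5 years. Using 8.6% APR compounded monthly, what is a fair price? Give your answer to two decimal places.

€220,036.59

i = 0.086/12 = 0.00716667 per month; n = 5·12 = 60.
Annuity factor a(60|0.00716667) = 48.626871; PV = 4525 × 48.626871 = 220,036.5923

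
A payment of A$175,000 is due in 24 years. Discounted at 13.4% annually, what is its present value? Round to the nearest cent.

A$8,557.06

Discount factor = (1+0.134)^(−24) = 0.048898; PV = 175,000 × 0.048898 = 8,557.0632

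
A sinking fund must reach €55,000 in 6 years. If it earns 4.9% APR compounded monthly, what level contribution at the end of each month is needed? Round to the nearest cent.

Periodic rate i = 0.049/12 = 0.00408333; n = 6 × 12 = 72 periods.
FV-annuity factor = 83.505532; PMT = 55000 / 83.505532 = 658.6390

€658.64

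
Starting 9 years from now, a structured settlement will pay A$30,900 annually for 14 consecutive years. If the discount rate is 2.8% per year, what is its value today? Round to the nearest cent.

A$283,714.03

PV at t=8 (ordinary 14-year annuity): 30900 × a(14|0.028) = 30900 × 11.451628 = 353,855.3190
PV₀ = 353,855.3190 / (1+0.028)^8 = 353,855.3190 / 1.247225 = 283,714.0288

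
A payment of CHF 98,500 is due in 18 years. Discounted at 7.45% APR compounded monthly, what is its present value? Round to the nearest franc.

Periodic rate i = 0.0745/12 = 0.00620833; n = 18 × 12 = 216 periods.
PV = FV·(1+i)^(−n) = 98,500 × 0.262671 = 25,873.0552

CHF 25,873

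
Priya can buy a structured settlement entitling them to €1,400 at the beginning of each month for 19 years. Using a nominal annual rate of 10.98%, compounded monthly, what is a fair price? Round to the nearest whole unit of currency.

Periodic rate i = 0.1098/12 = 0.00915; n = 19 × 12 = 228 periods.
PV = 1400 × [1 − (1+0.00915)^(−228)] / 0.00915 × (1+i) = 1400 × 96.465754 = 135,052.0557
Payments are at the start of each period, so multiply by (1+i).

€135,052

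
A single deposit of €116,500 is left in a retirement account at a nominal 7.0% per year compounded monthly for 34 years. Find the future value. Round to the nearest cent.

i = 0.07/12 = 0.00583333 per month; n = 34·12 = 408.
FV = PV·(1+i)^n = 116,500 × 10.730447 = 1,250,097.0711

€1,250,097.07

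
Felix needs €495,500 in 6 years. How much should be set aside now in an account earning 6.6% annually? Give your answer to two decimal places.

€337,676.18

PV = FV·(1+i)^(−n) = 495,500 × 0.681486 = 337,676.1835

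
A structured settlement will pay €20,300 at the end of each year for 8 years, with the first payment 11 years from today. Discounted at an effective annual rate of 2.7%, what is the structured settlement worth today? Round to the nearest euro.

€110,566

Value one period before first payment (t=10): 20300 × [1 − (1+0.027)^(−8)] / 0.027 = 20300 × 7.109382 = 144,320.4577
Discount back 10 years: 144,320.4577 × (1+0.027)^(−10) = 144,320.4577 × 0.766118 = 110,566.4744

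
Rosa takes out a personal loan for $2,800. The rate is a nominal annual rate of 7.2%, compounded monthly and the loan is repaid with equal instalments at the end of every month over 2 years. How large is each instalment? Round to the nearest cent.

With 12 periods per year: i = 0.006, n = 24.
Annuity-PV factor = 22.289933; PMT = 2800 / 22.289933 = 125.6172

$125.62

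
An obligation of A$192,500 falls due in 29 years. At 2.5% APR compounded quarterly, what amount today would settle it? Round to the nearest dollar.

i = 0.025/4 = 0.00625 per quarter; n = 29·4 = 116.
PV = 192,500 / (1 + 0.00625)^116 = 192,500 / 2.060078 = 93,443.0708

A$93,443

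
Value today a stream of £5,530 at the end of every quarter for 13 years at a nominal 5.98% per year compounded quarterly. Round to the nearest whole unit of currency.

£198,913

i = 0.0598/4 = 0.01495 per quarter; n = 13·4 = 52.
Annuity factor a(52|0.01495) = 35.969801; PV = 5530 × 35.969801 = 198,912.9983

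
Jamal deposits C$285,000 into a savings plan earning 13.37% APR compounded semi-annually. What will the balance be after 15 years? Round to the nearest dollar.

C$1,985,847

i = 0.1337/2 = 0.06685 per half-year; n = 15·2 = 30.
FV = 285,000 × (1 + 0.06685)^30 = 1,985,846.6405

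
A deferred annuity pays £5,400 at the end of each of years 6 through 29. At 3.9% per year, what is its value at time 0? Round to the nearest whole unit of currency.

£68,700

Value one period before first payment (t=5): 5400 × [1 − (1+0.039)^(−24)] / 0.039 = 5400 × 15.404272 = 83,183.0688
PV₀ = 83,183.0688 / (1+0.039)^5 = 83,183.0688 / 1.210815 = 68,700.0733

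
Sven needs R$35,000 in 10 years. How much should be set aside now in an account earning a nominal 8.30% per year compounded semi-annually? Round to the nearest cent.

i = 0.083/2 = 0.0415 per half-year; n = 10·2 = 20.
Discount factor = (1+0.0415)^(−20) = 0.443419; PV = 35,000 × 0.443419 = 15,519.6727

R$15,519.67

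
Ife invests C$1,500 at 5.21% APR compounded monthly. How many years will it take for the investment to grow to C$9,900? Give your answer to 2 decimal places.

Periodic rate i = 0.0521/12 = 0.00434167.
n = ln(9900/1500) / ln(1+0.00434167) = ln(6.60000) / 0.004332 = 435.5846 months
= 435.5846/12 years

36.30 years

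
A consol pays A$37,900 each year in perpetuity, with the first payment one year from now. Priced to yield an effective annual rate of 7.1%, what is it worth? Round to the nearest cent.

A$533,802.82

PV = C/r = 37900/0.071 = 533,802.8169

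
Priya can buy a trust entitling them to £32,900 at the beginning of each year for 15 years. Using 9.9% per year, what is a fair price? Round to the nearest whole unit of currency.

£276,591

PV = PMT · [1 − (1+i)^(−n)] / i × (1+i) = 32900 · 8.407013 = 276,590.7303
Payments are at the start of each period, so multiply by (1+i).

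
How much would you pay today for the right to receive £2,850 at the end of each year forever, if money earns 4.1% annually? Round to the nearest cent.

£69,512.20

PV = PMT / i = 2850 / 0.041 = 69,512.1951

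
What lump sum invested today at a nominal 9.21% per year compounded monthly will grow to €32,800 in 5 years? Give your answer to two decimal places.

Periodic rate i = 0.0921/12 = 0.007675; n = 5 × 12 = 60 periods.
Discount factor = (1+0.007675)^(−60) = 0.632078; PV = 32,800 × 0.632078 = 20,732.1719

€20,732.17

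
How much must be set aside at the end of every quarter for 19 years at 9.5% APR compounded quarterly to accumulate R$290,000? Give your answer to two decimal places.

i = 0.095/4 = 0.02375 per quarter; n = 19·4 = 76.
FV-annuity factor = 208.548315; PMT = 290000 / 208.548315 = 1,390.5651

R$1,390.57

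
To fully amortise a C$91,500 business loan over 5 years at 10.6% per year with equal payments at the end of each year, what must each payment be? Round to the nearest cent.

C$24,508.56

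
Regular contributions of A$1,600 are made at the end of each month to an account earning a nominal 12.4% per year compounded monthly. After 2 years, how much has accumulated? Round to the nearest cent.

A$43,328.55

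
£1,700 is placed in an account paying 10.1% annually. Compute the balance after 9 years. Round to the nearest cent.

FV = PV·(1+i)^n = 1,700 × 2.377310 = 4,041.4275

£4,041.43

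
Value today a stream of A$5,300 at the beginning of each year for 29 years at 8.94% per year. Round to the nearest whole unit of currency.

A$59,193

PV = 5300 × [1 − (1+0.0894)^(−29)] / 0.0894 × (1+i) = 5300 × 11.168460 = 59,192.8354
(annuity-due: payments at period start, so ×(1+i).)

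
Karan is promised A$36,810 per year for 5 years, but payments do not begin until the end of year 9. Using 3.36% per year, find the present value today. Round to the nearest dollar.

Value one period before first payment (t=8): 36810 × [1 − (1+0.0336)^(−5)] / 0.0336 = 36810 × 4.533010 = 166,860.1106
PV₀ = 166,860.1106 / (1+0.0336)^8 = 166,860.1106 / 1.302627 = 128,095.1014

A$128,095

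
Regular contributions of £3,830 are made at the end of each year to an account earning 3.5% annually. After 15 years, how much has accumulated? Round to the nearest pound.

Accumulation factor s(15|0.035) = 19.295681; FV = 3830 × 19.295681 = 73,902.4578

£73,902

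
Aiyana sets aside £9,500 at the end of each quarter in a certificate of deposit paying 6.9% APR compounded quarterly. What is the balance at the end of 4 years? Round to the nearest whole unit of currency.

With 4 periods per year: i = 0.01725, n = 16.
FV = 9500 × [(1+0.01725)^16 − 1] / 0.01725 = 9500 × 18.246376 = 173,340.5746

£173,341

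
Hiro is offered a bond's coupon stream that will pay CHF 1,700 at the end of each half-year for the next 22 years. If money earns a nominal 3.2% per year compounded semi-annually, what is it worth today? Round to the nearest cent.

With 2 periods per year: i = 0.016, n = 44.
Annuity factor a(44|0.016) = 31.414571; PV = 1700 × 31.414571 = 53,404.7704

CHF 53,404.77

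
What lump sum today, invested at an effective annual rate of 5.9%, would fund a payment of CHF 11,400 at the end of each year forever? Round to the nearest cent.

CHF 193,220.34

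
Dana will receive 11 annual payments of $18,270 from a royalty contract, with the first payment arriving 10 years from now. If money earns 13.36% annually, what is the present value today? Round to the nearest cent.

Value one period before first payment (t=9): 18270 × [1 − (1+0.1336)^(−11)] / 0.1336 = 18270 × 5.600794 = 102,326.5025
Discount back 9 years: 102,326.5025 × (1+0.1336)^(−9) = 102,326.5025 × 0.323490 = 33,101.6464

$33,101.65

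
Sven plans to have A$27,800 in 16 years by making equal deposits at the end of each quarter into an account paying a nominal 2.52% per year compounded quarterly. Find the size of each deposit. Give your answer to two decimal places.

A$354.02

Periodic rate i = 0.0252/4 = 0.0063; n = 16 × 4 = 64 periods.
PMT = 27800 / ( [(1+0.0063)^64 − 1] / 0.0063 ) = 27800 / 78.526114 = 354.0224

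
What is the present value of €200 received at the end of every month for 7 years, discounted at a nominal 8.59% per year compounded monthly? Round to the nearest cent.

€12,593.05

Periodic rate i = 0.0859/12 = 0.00715833; n = 7 × 12 = 84 periods.
Annuity factor a(84|0.00715833) = 62.965230; PV = 200 × 62.965230 = 12,593.0460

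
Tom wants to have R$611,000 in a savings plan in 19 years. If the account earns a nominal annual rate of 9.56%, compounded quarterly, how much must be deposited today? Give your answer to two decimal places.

R$101,500.44

i = 0.0956/4 = 0.0239 per quarter; n = 19·4 = 76.
Discount factor = (1+0.0239)^(−76) = 0.166122; PV = 611,000 × 0.166122 = 101,500.4441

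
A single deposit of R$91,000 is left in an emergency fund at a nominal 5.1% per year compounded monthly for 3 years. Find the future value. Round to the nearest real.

R$106,010

With 12 periods per year: i = 0.00425, n = 36.
FV = PV·(1+i)^n = 91,000 × 1.164947 = 106,010.1983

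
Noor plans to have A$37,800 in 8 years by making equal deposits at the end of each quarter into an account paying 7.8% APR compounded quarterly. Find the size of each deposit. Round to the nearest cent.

With 4 periods per year: i = 0.0195, n = 32.
FV-annuity factor = 43.856548; PMT = 37800 / 43.856548 = 861.9009

A$861.90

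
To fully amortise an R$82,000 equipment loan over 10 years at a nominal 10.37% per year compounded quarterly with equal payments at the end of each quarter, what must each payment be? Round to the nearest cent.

With 4 periods per year: i = 0.025925, n = 40.
PMT = 82000 / ( [1 − (1+0.025925)^(−40)] / 0.025925 ) = 82000 / 24.716205 = 3,317.6614

R$3,317.66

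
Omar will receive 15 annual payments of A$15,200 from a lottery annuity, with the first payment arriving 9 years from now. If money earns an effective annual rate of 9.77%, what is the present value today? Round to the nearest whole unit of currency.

Value one period before first payment (t=8): 15200 × [1 − (1+0.0977)^(−15)] / 0.0977 = 15200 × 7.706987 = 117,146.2058
Discount back 8 years: 117,146.2058 × (1+0.0977)^(−8) = 117,146.2058 × 0.474385 = 55,572.3693

A$55,572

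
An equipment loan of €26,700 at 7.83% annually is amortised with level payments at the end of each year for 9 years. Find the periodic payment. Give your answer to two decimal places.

€4,243.96

PMT = 26700 / ( [1 − (1+0.0783)^(−9)] / 0.0783 ) = 26700 / 6.291291 = 4,243.9621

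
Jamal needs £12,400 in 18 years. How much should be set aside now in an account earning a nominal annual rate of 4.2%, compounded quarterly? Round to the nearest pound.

£5,845

i = 0.042/4 = 0.0105 per quarter; n = 18·4 = 72.
PV = 12,400 / (1 + 0.0105)^72 = 12,400 / 2.121362 = 5,845.2999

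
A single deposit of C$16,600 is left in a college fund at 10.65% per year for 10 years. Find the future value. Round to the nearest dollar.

C$45,669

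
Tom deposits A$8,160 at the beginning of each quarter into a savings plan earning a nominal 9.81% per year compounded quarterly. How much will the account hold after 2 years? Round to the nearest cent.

A$72,912.28

i = 0.0981/4 = 0.024525 per quarter; n = 2·4 = 8.
Accumulation factor s(8|0.024525) × (1+i) = 8.935329; FV = 8160 × 8.935329 = 72,912.2841
(annuity-due: payments at period start, so ×(1+i).)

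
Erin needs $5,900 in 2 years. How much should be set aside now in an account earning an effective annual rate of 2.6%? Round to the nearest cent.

PV = FV·(1+i)^(−n) = 5,900 × 0.949960 = 5,604.7635

$5,604.76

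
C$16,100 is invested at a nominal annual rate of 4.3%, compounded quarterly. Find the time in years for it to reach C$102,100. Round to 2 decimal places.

Periodic rate i = 0.043/4 = 0.01075.
n = ln(102100/16100) / ln(1+0.01075) = ln(6.34161) / 0.010693 = 172.7483 quarters
= 172.7483/4 years

43.19 years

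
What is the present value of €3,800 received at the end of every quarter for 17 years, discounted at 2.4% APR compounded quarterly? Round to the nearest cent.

With 4 periods per year: i = 0.006, n = 68.
PV = PMT · [1 − (1+i)^(−n)] / i = 3800 · 55.701656 = 211,666.2914

€211,666.29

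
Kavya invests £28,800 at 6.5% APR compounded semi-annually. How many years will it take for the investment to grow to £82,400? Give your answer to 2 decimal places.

Periodic rate i = 0.065/2 = 0.0325.
(1+i)^n = 82400/28800 = 2.86111, so n = ln 2.86111 / ln 1.0325 = 32.8677 half-years
= 32.8677/2 years

16.43 years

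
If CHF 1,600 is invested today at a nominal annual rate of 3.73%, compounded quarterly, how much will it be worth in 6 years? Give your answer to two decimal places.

CHF 1,999.24

With 4 periods per year: i = 0.009325, n = 24.
FV = PV·(1+i)^n = 1,600 × 1.249524 = 1,999.2390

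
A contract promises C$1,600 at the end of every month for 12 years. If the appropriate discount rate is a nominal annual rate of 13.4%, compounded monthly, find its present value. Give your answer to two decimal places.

C$114,328.74

Periodic rate i = 0.134/12 = 0.0111667; n = 12 × 12 = 144 periods.
Annuity factor a(144|0.0111667) = 71.455462; PV = 1600 × 71.455462 = 114,328.7391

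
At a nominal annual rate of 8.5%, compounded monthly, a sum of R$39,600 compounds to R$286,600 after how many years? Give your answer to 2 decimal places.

Periodic rate i = 0.085/12 = 0.00708333.
n = ln(286600/39600) / ln(1+0.00708333) = ln(7.23737) / 0.007058 = 280.4132 months
= 280.4132/12 years

23.37 years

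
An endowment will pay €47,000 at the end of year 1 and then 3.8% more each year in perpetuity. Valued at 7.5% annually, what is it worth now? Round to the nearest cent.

PV = PMT / (i − g) = 47000 / (0.075 − 0.038) = 47000 / 0.037000 = 1,270,270.2703

€1,270,270.27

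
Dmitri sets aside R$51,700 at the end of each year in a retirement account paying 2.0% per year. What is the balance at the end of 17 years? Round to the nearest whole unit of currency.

FV = PMT · [(1+i)^n − 1] / i = 51700 · 20.012071 = 1,034,624.0686

R$1,034,624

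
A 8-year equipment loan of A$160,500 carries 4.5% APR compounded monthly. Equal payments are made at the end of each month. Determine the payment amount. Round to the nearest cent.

A$1,993.93

Periodic rate i = 0.045/12 = 0.00375; n = 8 × 12 = 96 periods.
Annuity-PV factor = 80.494336; PMT = 160500 / 80.494336 = 1,993.9291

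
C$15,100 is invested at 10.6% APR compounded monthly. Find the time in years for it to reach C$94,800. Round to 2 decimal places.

Periodic rate i = 0.106/12 = 0.00883333.
(1+i)^n = 94800/15100 = 6.27815, so n = ln 6.27815 / ln 1.00883 = 208.8879 months
= 208.8879/12 years

17.41 years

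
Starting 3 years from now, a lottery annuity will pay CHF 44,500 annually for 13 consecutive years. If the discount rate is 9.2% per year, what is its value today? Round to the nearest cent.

PV at t=2 (ordinary 13-year annuity): 44500 × a(13|0.092) = 44500 × 7.407638 = 329,639.9120
PV₀ = 329,639.9120 / (1+0.092)^2 = 329,639.9120 / 1.192464 = 276,435.9444

CHF 276,435.94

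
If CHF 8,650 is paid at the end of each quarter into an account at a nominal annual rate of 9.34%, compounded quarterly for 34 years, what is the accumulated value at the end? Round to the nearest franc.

i = 0.0934/4 = 0.02335 per quarter; n = 34·4 = 136.
Accumulation factor s(136|0.02335) = 945.734476; FV = 8650 × 945.734476 = 8,180,603.2174

CHF 8,180,603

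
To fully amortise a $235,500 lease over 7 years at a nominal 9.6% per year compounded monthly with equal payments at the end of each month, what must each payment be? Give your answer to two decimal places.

$3,861.08

With 12 periods per year: i = 0.008, n = 84.
PMT = 235500 / ( [1 − (1+0.008)^(−84)] / 0.008 ) = 235500 / 60.993318 = 3,861.0787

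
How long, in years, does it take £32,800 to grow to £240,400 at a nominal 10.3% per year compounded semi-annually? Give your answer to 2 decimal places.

Periodic rate i = 0.103/2 = 0.0515.
n = ln(240400/32800) / ln(1+0.0515) = ln(7.32927) / 0.050218 = 39.6648 half-years
= 39.6648/2 years

19.83 years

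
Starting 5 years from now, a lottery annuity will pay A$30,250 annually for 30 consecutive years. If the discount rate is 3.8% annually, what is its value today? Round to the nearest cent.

A$461,737.15

PV at t=4 (ordinary 30-year annuity): 30250 × a(30|0.038) = 30250 × 17.719802 = 536,023.9961
PV₀ = 536,023.9961 / (1+0.038)^4 = 536,023.9961 / 1.160886 = 461,737.1501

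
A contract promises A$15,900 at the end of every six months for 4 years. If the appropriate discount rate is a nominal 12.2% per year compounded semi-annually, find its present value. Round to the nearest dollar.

A$98,346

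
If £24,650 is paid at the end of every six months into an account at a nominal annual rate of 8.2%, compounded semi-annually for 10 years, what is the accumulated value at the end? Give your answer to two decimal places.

£741,692.80

i = 0.082/2 = 0.041 per half-year; n = 10·2 = 20.
FV = PMT · [(1+i)^n − 1] / i = 24650 · 30.088958 = 741,692.8047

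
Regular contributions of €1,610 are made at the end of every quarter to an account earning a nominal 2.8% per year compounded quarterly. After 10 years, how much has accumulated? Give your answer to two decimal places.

€74,023.15

Periodic rate i = 0.028/4 = 0.007; n = 10 × 4 = 40 periods.
FV = PMT · [(1+i)^n − 1] / i = 1610 · 45.977113 = 74,023.1526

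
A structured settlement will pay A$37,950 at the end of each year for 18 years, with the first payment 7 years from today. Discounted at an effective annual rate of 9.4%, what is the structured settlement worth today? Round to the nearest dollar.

A$188,756

PV at t=6 (ordinary 18-year annuity): 37950 × a(18|0.094) = 37950 × 8.526947 = 323,597.6500
Discount back 6 years: 323,597.6500 × (1+0.094)^(−6) = 323,597.6500 × 0.583305 = 188,756.2876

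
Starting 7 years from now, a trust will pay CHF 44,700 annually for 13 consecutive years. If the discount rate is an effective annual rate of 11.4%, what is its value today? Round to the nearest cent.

PV at t=6 (ordinary 13-year annuity): 44700 × a(13|0.114) = 44700 × 6.616233 = 295,745.6183
Discount back 6 years: 295,745.6183 × (1+0.114)^(−6) = 295,745.6183 × 0.523225 = 154,741.6323

CHF 154,741.63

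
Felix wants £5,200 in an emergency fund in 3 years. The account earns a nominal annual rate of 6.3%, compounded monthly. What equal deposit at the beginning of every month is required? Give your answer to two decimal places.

i = 0.063/12 = 0.00525 per month; n = 3·12 = 36.
PMT = 5200 / ( [(1+0.00525)^36 − 1] / 0.00525 × (1+i) ) = 5200 / 39.720558 = 130.9146

£130.91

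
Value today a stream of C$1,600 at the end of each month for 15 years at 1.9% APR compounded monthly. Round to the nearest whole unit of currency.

C$250,425

Periodic rate i = 0.019/12 = 0.00158333; n = 15 × 12 = 180 periods.
PV = 1600 × [1 − (1+0.00158333)^(−180)] / 0.00158333 = 1600 × 156.515515 = 250,424.8242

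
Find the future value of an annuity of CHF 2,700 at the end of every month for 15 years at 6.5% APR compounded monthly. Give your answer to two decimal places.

CHF 819,570.87

i = 0.065/12 = 0.00541667 per month; n = 15·12 = 180.
FV = PMT · [(1+i)^n − 1] / i = 2700 · 303.544767 = 819,570.8700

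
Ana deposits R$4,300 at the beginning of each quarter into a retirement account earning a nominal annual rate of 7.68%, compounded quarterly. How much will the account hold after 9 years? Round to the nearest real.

R$224,395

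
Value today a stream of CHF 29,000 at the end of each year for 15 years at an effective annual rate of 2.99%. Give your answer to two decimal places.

Annuity factor a(15|0.0299) = 11.946574; PV = 29000 × 11.946574 = 346,450.6588

CHF 346,450.66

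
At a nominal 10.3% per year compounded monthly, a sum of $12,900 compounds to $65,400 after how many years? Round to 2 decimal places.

15.83 years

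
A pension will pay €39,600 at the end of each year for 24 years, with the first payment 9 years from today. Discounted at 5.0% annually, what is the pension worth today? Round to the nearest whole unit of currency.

PV at t=8 (ordinary 24-year annuity): 39600 × a(24|0.05) = 39600 × 13.798642 = 546,426.2151
PV₀ = 546,426.2151 / (1+0.05)^8 = 546,426.2151 / 1.477455 = 369,842.7708

€369,843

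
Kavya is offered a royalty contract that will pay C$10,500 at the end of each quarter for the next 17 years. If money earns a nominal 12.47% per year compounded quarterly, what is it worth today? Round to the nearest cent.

With 4 periods per year: i = 0.031175, n = 68.
Annuity factor a(68|0.031175) = 28.099651; PV = 10500 × 28.099651 = 295,046.3377

C$295,046.34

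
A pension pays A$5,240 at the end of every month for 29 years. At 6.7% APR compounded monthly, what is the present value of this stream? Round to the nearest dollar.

i = 0.067/12 = 0.00558333 per month; n = 29·12 = 348.
Annuity factor a(348|0.00558333) = 153.304505; PV = 5240 × 153.304505 = 803,315.6087

A$803,316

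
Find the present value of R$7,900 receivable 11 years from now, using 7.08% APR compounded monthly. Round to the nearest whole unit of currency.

R$3,634

i = 0.0708/12 = 0.0059 per month; n = 11·12 = 132.
PV = FV·(1+i)^(−n) = 7,900 × 0.460008 = 3,634.0627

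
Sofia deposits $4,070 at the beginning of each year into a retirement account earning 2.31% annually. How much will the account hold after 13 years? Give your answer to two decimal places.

$62,308.70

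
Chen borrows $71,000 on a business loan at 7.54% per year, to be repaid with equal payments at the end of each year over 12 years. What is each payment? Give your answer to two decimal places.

$9,198.03

PMT = 71000 / ( [1 − (1+0.0754)^(−12)] / 0.0754 ) = 71000 / 7.719046 = 9,198.0283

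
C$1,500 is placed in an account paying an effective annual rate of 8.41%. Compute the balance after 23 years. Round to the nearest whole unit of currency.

FV = 1,500 × (1 + 0.0841)^23 = 9,609.1767

C$9,609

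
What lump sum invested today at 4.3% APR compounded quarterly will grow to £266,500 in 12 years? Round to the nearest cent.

£159,513.42

With 4 periods per year: i = 0.01075, n = 48.
Discount factor = (1+0.01075)^(−48) = 0.598549; PV = 266,500 × 0.598549 = 159,513.4151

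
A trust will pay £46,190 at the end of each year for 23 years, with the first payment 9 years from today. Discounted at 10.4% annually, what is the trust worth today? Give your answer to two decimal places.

£180,585.79

Value one period before first payment (t=8): 46190 × [1 − (1+0.104)^(−23)] / 0.104 = 46190 × 8.627564 = 398,507.1930
PV₀ = 398,507.1930 / (1+0.104)^8 = 398,507.1930 / 2.206747 = 180,585.7918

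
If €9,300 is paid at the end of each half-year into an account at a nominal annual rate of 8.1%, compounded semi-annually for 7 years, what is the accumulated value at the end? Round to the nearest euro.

i = 0.081/2 = 0.0405 per half-year; n = 7·2 = 14.
FV = 9300 × [(1+0.0405)^14 − 1] / 0.0405 = 9300 × 18.354777 = 170,699.4232

€170,699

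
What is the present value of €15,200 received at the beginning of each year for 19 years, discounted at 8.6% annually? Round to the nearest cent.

€151,912.09

PV = PMT · [1 − (1+i)^(−n)] / i × (1+i) = 15200 · 9.994217 = 151,912.0944
(Beginning-of-period payments → annuity-due factor ×(1+i).)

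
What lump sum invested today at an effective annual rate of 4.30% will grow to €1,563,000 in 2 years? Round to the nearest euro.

PV = 1,563,000 / (1 + 0.043)^2 = 1,563,000 / 1.087849 = 1,436,780.2884

€1,436,780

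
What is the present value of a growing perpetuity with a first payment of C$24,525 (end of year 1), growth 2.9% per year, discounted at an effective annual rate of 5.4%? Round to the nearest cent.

PV = D₁/(r − g) = 24525/(0.054 − 0.029) = 981,000.0000

C$981,000.00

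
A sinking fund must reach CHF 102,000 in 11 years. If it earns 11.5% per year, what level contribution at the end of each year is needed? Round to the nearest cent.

FV-annuity factor = 20.099919; PMT = 102000 / 20.099919 = 5,074.6473

CHF 5,074.65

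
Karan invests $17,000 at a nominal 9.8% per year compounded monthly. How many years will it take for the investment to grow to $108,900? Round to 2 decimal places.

19.03 years

Periodic rate i = 0.098/12 = 0.00816667.
n = ln(108900/17000) / ln(1+0.00816667) = ln(6.40588) / 0.008133 = 228.3416 months
= 228.3416/12 years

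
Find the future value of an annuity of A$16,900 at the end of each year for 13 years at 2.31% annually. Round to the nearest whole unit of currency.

A$252,885

FV = 16900 × [(1+0.0231)^13 − 1] / 0.0231 = 16900 × 14.963604 = 252,884.9049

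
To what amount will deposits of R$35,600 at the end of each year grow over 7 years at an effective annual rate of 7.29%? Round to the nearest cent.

Accumulation factor s(7|0.0729) = 8.731072; FV = 35600 × 8.731072 = 310,826.1536

R$310,826.15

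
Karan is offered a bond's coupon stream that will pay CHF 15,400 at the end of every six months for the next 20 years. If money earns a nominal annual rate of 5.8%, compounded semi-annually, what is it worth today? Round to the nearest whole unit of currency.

i = 0.058/2 = 0.029 per half-year; n = 20·2 = 40.
PV = 15400 × [1 − (1+0.029)^(−40)] / 0.029 = 15400 × 23.493029 = 361,792.6451

CHF 361,793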